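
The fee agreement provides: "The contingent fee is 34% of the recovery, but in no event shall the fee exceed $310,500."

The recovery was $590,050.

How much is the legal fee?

$200,617.00

34% of $590,050 = $200,617.00
That is under the $310,500 cap.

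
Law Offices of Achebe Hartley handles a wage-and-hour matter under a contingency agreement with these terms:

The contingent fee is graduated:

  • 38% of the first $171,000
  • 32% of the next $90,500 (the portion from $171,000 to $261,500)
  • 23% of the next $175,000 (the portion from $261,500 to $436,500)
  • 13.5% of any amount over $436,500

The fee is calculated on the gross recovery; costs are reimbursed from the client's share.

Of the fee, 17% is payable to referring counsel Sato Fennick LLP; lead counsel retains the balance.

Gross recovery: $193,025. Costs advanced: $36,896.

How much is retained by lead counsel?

Fee base is the gross recovery, $193,025; costs are reimbursed separately.
First $171,000 at 38% = $64,980.00
Remaining $22,025 at 32% = $7,048.00
Fee: $64,980.00 + $7,048.00 = $72,028.00
Referral share: 17% of $72,028.00 = $12,244.76; lead counsel retains $72,028.00 − $12,244.76 = $59,783.24.

$59,783.24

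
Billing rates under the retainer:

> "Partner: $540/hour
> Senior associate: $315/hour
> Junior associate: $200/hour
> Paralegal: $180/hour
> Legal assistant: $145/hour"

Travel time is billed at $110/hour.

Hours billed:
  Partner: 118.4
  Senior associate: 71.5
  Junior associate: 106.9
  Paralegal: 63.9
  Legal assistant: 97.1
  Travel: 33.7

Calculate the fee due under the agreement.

Partner: 118.4 × $540 = $63,936.00
Senior associate: 71.5 × $315 = $22,522.50
Junior associate: 106.9 × $200 = $21,380.00
Paralegal: 63.9 × $180 = $11,502.00
Legal assistant: 97.1 × $145 = $14,079.50
Subtotal: $63,936.00 + $22,522.50 + $21,380.00 + $11,502.00 + $14,079.50 = $133,420.00
Travel: 33.7 × $110 = $3,707.00
Total: $133,420.00 + $3,707.00 = $137,127.00

$137,127.00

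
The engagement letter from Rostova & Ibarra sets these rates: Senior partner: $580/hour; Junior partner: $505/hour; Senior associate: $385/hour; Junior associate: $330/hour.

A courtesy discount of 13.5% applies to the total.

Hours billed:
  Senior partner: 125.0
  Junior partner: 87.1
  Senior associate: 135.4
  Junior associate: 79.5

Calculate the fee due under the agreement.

Senior partner: 125.0 × $580 = $72,500.00
Junior partner: 87.1 × $505 = $43,985.50
Senior associate: 135.4 × $385 = $52,129.00
Junior associate: 79.5 × $330 = $26,235.00
Subtotal: $194,849.50
Less 13.5% discount: −$26,304.68
Total: $194,849.50 − $26,304.68 = $168,544.82

$168,544.82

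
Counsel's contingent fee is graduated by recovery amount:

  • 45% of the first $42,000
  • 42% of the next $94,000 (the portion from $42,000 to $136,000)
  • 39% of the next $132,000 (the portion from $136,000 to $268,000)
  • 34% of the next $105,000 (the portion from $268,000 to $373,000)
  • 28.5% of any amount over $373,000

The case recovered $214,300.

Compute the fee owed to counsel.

$88,917.00

First $42,000 at 45% = $18,900.00
Next $94,000 at 42% = $39,480.00
Remaining $78,300 at 39% = $30,537.00
Fee: $18,900.00 + $39,480.00 + $30,537.00 = $88,917.00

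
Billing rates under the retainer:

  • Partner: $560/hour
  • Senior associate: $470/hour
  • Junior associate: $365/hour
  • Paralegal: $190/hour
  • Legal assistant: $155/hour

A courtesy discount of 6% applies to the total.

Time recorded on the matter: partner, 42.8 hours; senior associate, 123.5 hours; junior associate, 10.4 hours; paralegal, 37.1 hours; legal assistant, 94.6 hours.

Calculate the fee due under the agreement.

Partner: 42.8 × $560 = $23,968.00
Senior associate: 123.5 × $470 = $58,045.00
Junior associate: 10.4 × $365 = $3,796.00
Paralegal: 37.1 × $190 = $7,049.00
Legal assistant: 94.6 × $155 = $14,663.00
Subtotal: $107,521.00
Less 6% discount: −$6,451.26
Total: $107,521.00 − $6,451.26 = $101,069.74

$101,069.74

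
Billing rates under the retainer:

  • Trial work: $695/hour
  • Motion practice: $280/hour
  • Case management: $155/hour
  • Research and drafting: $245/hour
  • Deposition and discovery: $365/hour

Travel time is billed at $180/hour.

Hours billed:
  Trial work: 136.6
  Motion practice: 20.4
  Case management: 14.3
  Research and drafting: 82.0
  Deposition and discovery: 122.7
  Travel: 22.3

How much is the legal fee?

Trial work: 136.6 × $695 = $94,937.00
Motion practice: 20.4 × $280 = $5,712.00
Case management: 14.3 × $155 = $2,216.50
Research and drafting: 82.0 × $245 = $20,090.00
Deposition and discovery: 122.7 × $365 = $44,785.50
Subtotal: $94,937.00 + $5,712.00 + $2,216.50 + $20,090.00 + $44,785.50 = $167,741.00
Travel: 22.3 × $180 = $4,014.00
Total: $167,741.00 + $4,014.00 = $171,755.00

$171,755.00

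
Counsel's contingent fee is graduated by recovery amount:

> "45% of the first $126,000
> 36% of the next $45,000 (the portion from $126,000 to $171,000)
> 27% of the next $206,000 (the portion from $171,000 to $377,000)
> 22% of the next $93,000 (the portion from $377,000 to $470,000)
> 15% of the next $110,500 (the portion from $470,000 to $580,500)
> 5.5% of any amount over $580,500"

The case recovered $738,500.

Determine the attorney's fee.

First $126,000 at 45% = $56,700.00
Next $45,000 at 36% = $16,200.00
Next $206,000 at 27% = $55,620.00
Next $93,000 at 22% = $20,460.00
Next $110,500 at 15% = $16,575.00
Remaining $158,000 at 5.5% = $8,690.00
Fee: $56,700.00 + $16,200.00 + $55,620.00 + $20,460.00 + $16,575.00 + $8,690.00 = $174,245.00

$174,245.00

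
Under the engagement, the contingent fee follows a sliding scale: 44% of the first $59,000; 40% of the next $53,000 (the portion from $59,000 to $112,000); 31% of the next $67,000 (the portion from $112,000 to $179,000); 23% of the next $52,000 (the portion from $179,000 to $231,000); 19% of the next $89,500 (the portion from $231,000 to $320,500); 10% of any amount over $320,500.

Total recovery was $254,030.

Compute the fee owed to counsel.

First $59,000 at 44% = $25,960.00
Next $53,000 at 40% = $21,200.00
Next $67,000 at 31% = $20,770.00
Next $52,000 at 23% = $11,960.00
Remaining $23,030 at 19% = $4,375.70
Fee: $25,960.00 + $21,200.00 + $20,770.00 + $11,960.00 + $4,375.70 = $84,265.70

$84,265.70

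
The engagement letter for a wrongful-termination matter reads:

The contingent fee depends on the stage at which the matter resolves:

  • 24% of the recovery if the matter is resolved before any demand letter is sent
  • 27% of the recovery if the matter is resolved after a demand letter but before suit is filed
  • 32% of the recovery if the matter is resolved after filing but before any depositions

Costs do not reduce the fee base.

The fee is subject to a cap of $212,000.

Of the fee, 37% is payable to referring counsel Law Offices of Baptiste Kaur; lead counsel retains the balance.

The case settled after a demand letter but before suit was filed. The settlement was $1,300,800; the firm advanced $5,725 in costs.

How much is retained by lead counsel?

$133,560.00

Fee base is the gross recovery, $1,300,800; costs are reimbursed separately.
The matter settled after a demand letter but before suit was filed, so the 27% rate applies.
$1,300,800 × 27% = $351,216.00
$351,216.00 exceeds the $212,000 cap, so the fee is capped at $212,000.00.
Referral share: 37% of $212,000.00 = $78,440.00; lead counsel retains $212,000.00 − $78,440.00 = $133,560.00.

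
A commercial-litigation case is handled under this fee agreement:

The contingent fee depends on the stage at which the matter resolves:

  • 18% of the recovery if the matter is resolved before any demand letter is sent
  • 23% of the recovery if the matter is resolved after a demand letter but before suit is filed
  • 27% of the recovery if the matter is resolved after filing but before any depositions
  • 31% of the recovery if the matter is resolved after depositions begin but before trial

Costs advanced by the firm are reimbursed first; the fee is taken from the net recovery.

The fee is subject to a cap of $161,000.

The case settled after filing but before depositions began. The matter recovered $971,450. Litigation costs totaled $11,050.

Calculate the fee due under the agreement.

$161,000.00

Fee base (net of costs): $971,450 − $11,050 = $960,400
The matter settled after filing but before depositions began, so the 27% rate applies.
$960,400 × 27% = $259,308.00
$259,308.00 exceeds the $161,000 cap, so the fee is capped at $161,000.00.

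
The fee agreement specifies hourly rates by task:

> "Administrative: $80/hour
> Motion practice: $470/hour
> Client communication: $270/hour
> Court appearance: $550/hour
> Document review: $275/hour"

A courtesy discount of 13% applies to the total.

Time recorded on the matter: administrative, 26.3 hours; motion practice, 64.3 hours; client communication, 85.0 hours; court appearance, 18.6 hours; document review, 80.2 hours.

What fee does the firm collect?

Administrative: 26.3 × $80 = $2,104.00
Motion practice: 64.3 × $470 = $30,221.00
Client communication: 85.0 × $270 = $22,950.00
Court appearance: 18.6 × $550 = $10,230.00
Document review: 80.2 × $275 = $22,055.00
Subtotal: $87,560.00
Less 13% discount: −$11,382.80
Total: $87,560.00 − $11,382.80 = $76,177.20

$76,177.20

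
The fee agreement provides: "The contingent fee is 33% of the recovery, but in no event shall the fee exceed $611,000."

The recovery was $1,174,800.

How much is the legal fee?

33% of $1,174,800 = $387,684.00
That is under the $611,000 cap.

$387,684.00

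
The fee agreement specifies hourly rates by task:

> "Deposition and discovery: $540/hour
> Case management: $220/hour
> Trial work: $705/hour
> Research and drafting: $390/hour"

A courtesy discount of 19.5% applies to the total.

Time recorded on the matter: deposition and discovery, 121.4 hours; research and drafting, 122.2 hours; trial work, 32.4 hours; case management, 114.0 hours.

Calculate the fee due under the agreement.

Deposition and discovery: 121.4 × $540 = $65,556.00
Case management: 114.0 × $220 = $25,080.00
Trial work: 32.4 × $705 = $22,842.00
Research and drafting: 122.2 × $390 = $47,658.00
Subtotal: $161,136.00
Less 19.5% discount: −$31,421.52
Total: $161,136.00 − $31,421.52 = $129,714.48

$129,714.48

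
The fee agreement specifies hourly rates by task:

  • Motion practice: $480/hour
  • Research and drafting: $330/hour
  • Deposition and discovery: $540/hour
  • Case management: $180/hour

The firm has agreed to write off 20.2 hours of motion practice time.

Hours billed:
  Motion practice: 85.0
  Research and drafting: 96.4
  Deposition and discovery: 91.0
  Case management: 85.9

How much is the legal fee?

Motion practice: 85.0 × $480 = $40,800.00
Research and drafting: 96.4 × $330 = $31,812.00
Deposition and discovery: 91.0 × $540 = $49,140.00
Case management: 85.9 × $180 = $15,462.00
Subtotal: $137,214.00
Write-off: 20.2 × $480 = $9,696.00
Total: $137,214.00 − $9,696.00 = $127,518.00

$127,518.00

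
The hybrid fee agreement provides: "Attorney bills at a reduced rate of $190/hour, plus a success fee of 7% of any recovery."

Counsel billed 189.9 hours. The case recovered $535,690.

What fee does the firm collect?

$73,579.30

Hourly: 189.9 × $190 = $36,081.00
Success fee: 7% of $535,690 = $37,498.30
Total: $36,081.00 + $37,498.30 = $73,579.30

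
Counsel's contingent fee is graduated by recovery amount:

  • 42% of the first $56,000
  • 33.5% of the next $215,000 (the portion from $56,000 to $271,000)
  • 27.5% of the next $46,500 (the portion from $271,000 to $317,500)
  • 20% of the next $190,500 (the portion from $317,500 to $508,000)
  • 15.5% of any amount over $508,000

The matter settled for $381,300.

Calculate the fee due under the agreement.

First $56,000 at 42% = $23,520.00
Next $215,000 at 33.5% = $72,025.00
Next $46,500 at 27.5% = $12,787.50
Remaining $63,800 at 20% = $12,760.00
Fee: $23,520.00 + $72,025.00 + $12,787.50 + $12,760.00 = $121,092.50

$121,092.50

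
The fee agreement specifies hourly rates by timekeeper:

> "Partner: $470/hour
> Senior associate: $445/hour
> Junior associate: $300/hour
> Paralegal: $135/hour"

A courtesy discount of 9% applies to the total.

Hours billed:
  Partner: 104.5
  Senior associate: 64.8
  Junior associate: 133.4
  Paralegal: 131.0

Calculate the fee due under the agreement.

$123,446.96

Partner: 104.5 × $470 = $49,115.00
Senior associate: 64.8 × $445 = $28,836.00
Junior associate: 133.4 × $300 = $40,020.00
Paralegal: 131.0 × $135 = $17,685.00
Subtotal: $135,656.00
Less 9% discount: −$12,209.04
Total: $135,656.00 − $12,209.04 = $123,446.96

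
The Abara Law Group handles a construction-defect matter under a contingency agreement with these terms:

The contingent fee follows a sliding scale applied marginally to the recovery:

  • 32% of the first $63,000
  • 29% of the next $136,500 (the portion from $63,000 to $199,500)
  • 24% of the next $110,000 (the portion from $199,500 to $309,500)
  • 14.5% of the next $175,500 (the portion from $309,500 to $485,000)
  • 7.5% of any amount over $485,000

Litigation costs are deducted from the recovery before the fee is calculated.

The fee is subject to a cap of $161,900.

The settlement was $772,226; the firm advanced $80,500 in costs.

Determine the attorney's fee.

Fee base (net of costs): $772,226 − $80,500 = $691,726
First $63,000 at 32% = $20,160.00
Next $136,500 at 29% = $39,585.00
Next $110,000 at 24% = $26,400.00
Next $175,500 at 14.5% = $25,447.50
Remaining $206,726 at 7.5% = $15,504.45
Fee: $20,160.00 + $39,585.00 + $26,400.00 + $25,447.50 + $15,504.45 = $127,096.95
$127,096.95 is under the $161,900 cap.

$127,096.95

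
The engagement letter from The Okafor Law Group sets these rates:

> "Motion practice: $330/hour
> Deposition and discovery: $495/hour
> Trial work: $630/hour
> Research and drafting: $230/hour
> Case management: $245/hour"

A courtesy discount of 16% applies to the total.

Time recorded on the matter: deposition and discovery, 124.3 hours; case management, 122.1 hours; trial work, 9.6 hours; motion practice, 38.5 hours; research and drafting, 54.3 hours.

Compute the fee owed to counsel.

Motion practice: 38.5 × $330 = $12,705.00
Deposition and discovery: 124.3 × $495 = $61,528.50
Trial work: 9.6 × $630 = $6,048.00
Research and drafting: 54.3 × $230 = $12,489.00
Case management: 122.1 × $245 = $29,914.50
Subtotal: $122,685.00
Less 16% discount: −$19,629.60
Total: $122,685.00 − $19,629.60 = $103,055.40

$103,055.40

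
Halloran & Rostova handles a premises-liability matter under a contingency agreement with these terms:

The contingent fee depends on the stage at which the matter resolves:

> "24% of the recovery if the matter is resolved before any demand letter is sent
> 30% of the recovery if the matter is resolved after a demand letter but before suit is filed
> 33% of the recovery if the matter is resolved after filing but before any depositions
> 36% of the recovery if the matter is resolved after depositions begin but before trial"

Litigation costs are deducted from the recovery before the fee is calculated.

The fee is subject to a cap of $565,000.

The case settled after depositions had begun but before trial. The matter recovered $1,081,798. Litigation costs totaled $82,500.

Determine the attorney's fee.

$359,747.28

Fee base (net of costs): $1,081,798 − $82,500 = $999,298
The matter settled after depositions had begun but before trial, so the 36% rate applies.
$999,298 × 36% = $359,747.28
$359,747.28 is under the $565,000 cap.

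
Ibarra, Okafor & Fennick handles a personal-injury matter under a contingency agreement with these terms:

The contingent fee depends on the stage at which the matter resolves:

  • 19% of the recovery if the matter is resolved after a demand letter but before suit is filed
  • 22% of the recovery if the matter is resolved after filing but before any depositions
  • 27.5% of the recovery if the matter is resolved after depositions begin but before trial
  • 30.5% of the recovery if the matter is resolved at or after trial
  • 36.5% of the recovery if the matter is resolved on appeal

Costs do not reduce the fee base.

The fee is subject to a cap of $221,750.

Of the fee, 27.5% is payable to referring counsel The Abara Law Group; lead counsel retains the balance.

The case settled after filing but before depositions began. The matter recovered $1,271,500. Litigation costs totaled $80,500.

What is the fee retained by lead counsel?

Fee base is the gross recovery, $1,271,500; costs are reimbursed separately.
The matter settled after filing but before depositions began, so the 22% rate applies.
$1,271,500 × 22% = $279,730.00
$279,730.00 exceeds the $221,750 cap, so the fee is capped at $221,750.00.
Referral share: 27.5% of $221,750.00 = $60,981.25; lead counsel retains $221,750.00 − $60,981.25 = $160,768.75.

$160,768.75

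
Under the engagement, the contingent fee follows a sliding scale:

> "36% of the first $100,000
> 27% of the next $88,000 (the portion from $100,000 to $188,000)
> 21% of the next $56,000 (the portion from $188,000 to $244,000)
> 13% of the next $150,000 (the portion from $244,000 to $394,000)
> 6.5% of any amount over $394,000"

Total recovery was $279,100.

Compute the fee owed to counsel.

$76,083.00

First $100,000 at 36% = $36,000.00
Next $88,000 at 27% = $23,760.00
Next $56,000 at 21% = $11,760.00
Remaining $35,100 at 13% = $4,563.00
Fee: $36,000.00 + $23,760.00 + $11,760.00 + $4,563.00 = $76,083.00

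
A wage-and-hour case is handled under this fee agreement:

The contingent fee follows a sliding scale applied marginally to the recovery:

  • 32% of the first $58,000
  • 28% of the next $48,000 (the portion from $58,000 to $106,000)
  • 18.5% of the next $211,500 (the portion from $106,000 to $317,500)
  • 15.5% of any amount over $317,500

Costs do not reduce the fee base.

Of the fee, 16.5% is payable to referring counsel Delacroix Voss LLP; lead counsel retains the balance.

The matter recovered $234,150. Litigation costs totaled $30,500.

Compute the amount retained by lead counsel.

$46,515.97

Fee base is the gross recovery, $234,150; costs are reimbursed separately.
First $58,000 at 32% = $18,560.00
Next $48,000 at 28% = $13,440.00
Remaining $128,150 at 18.5% = $23,707.75
Fee: $18,560.00 + $13,440.00 + $23,707.75 = $55,707.75
Referral share: 16.5% of $55,707.75 = $9,191.78; lead counsel retains $55,707.75 − $9,191.78 = $46,515.97.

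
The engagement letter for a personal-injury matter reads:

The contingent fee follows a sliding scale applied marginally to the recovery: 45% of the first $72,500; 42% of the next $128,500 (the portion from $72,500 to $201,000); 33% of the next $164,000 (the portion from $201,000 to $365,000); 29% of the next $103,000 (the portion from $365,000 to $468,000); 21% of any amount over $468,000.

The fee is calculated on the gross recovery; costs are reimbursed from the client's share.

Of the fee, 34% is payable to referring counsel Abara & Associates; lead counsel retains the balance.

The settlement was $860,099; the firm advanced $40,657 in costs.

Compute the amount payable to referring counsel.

$85,994.77

Fee base is the gross recovery, $860,099; costs are reimbursed separately.
First $72,500 at 45% = $32,625.00
Next $128,500 at 42% = $53,970.00
Next $164,000 at 33% = $54,120.00
Next $103,000 at 29% = $29,870.00
Remaining $392,099 at 21% = $82,340.79
Fee: $32,625.00 + $53,970.00 + $54,120.00 + $29,870.00 + $82,340.79 = $252,925.79
Referral share: 34% of $252,925.79 = $85,994.77; lead counsel retains $252,925.79 − $85,994.77 = $166,931.02.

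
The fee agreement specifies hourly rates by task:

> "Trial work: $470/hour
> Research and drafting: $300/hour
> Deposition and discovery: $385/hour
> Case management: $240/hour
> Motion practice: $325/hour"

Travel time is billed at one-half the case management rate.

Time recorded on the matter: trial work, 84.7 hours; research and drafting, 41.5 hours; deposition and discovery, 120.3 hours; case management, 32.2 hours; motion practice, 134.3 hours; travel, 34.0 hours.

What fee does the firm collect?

$154,030.00

Trial work: 84.7 × $470 = $39,809.00
Research and drafting: 41.5 × $300 = $12,450.00
Deposition and discovery: 120.3 × $385 = $46,315.50
Case management: 32.2 × $240 = $7,728.00
Motion practice: 134.3 × $325 = $43,647.50
Subtotal: $39,809.00 + $12,450.00 + $46,315.50 + $7,728.00 + $43,647.50 = $149,950.00
Travel: 34.0 × ($240 ÷ 2) = 34.0 × $120.00 = $4,080.00
Total: $149,950.00 + $4,080.00 = $154,030.00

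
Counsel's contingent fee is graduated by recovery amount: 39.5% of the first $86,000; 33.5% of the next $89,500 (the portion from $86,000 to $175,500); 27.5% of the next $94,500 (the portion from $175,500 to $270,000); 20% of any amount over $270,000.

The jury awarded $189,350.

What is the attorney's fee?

$67,761.25

First $86,000 at 39.5% = $33,970.00
Next $89,500 at 33.5% = $29,982.50
Remaining $13,850 at 27.5% = $3,808.75
Fee: $33,970.00 + $29,982.50 + $3,808.75 = $67,761.25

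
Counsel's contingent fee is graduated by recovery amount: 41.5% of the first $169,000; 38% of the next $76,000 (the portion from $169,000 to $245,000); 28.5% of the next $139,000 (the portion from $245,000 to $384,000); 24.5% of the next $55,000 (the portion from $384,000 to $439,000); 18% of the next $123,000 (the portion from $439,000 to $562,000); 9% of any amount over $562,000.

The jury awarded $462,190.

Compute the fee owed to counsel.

First $169,000 at 41.5% = $70,135.00
Next $76,000 at 38% = $28,880.00
Next $139,000 at 28.5% = $39,615.00
Next $55,000 at 24.5% = $13,475.00
Remaining $23,190 at 18% = $4,174.20
Fee: $70,135.00 + $28,880.00 + $39,615.00 + $13,475.00 + $4,174.20 = $156,279.20

$156,279.20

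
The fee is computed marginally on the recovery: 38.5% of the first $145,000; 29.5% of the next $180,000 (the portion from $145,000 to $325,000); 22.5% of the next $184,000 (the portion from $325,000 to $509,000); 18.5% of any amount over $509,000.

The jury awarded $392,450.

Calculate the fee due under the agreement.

First $145,000 at 38.5% = $55,825.00
Next $180,000 at 29.5% = $53,100.00
Remaining $67,450 at 22.5% = $15,176.25
Fee: $55,825.00 + $53,100.00 + $15,176.25 = $124,101.25

$124,101.25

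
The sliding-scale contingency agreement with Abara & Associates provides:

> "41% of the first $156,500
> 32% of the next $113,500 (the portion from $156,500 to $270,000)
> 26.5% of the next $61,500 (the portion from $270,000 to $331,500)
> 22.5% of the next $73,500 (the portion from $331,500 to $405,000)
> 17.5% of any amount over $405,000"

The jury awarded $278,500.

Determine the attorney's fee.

$102,737.50

First $156,500 at 41% = $64,165.00
Next $113,500 at 32% = $36,320.00
Remaining $8,500 at 26.5% = $2,252.50
Fee: $64,165.00 + $36,320.00 + $2,252.50 = $102,737.50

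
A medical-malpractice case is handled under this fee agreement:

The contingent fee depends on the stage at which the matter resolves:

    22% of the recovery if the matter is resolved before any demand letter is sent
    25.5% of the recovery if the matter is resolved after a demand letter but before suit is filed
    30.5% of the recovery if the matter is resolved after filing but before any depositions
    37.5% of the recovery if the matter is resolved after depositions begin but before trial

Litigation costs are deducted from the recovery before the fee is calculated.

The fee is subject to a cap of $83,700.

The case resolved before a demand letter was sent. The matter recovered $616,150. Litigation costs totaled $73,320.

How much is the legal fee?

$83,700.00

Fee base (net of costs): $616,150 − $73,320 = $542,830
The matter resolved before a demand letter was sent, so the 22% rate applies.
$542,830 × 22% = $119,422.60
$119,422.60 exceeds the $83,700 cap, so the fee is capped at $83,700.00.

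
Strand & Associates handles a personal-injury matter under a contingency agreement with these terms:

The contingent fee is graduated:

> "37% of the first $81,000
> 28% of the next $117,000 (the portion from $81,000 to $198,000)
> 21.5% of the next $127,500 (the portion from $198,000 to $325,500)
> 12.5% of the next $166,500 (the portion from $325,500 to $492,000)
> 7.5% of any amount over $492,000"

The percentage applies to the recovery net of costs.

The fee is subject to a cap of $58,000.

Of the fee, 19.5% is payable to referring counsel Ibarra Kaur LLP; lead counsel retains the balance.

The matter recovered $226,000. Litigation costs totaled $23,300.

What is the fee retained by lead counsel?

$46,690.00

Fee base (net of costs): $226,000 − $23,300 = $202,700
First $81,000 at 37% = $29,970.00
Next $117,000 at 28% = $32,760.00
Remaining $4,700 at 21.5% = $1,010.50
Fee: $29,970.00 + $32,760.00 + $1,010.50 = $63,740.50
$63,740.50 exceeds the $58,000 cap, so the fee is capped at $58,000.00.
Referral share: 19.5% of $58,000.00 = $11,310.00; lead counsel retains $58,000.00 − $11,310.00 = $46,690.00.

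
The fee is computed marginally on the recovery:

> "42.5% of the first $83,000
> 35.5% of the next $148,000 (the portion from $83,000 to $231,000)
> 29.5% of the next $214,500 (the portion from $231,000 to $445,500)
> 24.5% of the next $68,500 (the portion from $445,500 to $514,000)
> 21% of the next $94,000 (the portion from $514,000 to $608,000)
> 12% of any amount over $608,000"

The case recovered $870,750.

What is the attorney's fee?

$219,145.00

First $83,000 at 42.5% = $35,275.00
Next $148,000 at 35.5% = $52,540.00
Next $214,500 at 29.5% = $63,277.50
Next $68,500 at 24.5% = $16,782.50
Next $94,000 at 21% = $19,740.00
Remaining $262,750 at 12% = $31,530.00
Fee: $35,275.00 + $52,540.00 + $63,277.50 + $16,782.50 + $19,740.00 + $31,530.00 = $219,145.00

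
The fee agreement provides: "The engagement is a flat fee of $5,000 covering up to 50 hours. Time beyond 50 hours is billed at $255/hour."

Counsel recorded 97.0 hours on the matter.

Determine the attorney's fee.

Flat fee: $5,000.00
Excess hours: 97.0 − 50 = 47.0
Overrun: 47.0 × $255 = $11,985.00
Total: $5,000.00 + $11,985.00 = $16,985.00

$16,985.00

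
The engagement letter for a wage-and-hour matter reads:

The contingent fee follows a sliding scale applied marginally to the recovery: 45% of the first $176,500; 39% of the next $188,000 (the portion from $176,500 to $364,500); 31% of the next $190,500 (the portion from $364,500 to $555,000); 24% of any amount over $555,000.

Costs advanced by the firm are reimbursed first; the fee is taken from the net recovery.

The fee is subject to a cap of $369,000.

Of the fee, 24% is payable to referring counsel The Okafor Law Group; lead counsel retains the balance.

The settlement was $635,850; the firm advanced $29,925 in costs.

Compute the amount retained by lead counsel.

Fee base (net of costs): $635,850 − $29,925 = $605,925
First $176,500 at 45% = $79,425.00
Next $188,000 at 39% = $73,320.00
Next $190,500 at 31% = $59,055.00
Remaining $50,925 at 24% = $12,222.00
Fee: $79,425.00 + $73,320.00 + $59,055.00 + $12,222.00 = $224,022.00
$224,022.00 is under the $369,000 cap.
Referral share: 24% of $224,022.00 = $53,765.28; lead counsel retains $224,022.00 − $53,765.28 = $170,256.72.

$170,256.72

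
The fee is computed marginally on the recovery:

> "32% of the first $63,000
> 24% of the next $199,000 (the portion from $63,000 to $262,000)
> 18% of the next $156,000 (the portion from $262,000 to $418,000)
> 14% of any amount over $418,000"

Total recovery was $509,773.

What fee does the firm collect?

$108,848.22

First $63,000 at 32% = $20,160.00
Next $199,000 at 24% = $47,760.00
Next $156,000 at 18% = $28,080.00
Remaining $91,773 at 14% = $12,848.22
Fee: $20,160.00 + $47,760.00 + $28,080.00 + $12,848.22 = $108,848.22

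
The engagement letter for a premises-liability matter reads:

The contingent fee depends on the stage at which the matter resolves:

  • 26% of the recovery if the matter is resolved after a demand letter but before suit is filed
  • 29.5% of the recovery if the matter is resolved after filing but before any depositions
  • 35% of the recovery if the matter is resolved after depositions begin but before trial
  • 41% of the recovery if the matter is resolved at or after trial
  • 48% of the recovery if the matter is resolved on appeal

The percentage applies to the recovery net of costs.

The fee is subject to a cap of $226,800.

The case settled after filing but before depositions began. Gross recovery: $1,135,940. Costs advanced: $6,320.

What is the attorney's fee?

Fee base (net of costs): $1,135,940 − $6,320 = $1,129,620
The matter settled after filing but before depositions began, so the 29.5% rate applies.
$1,129,620 × 29.5% = $333,237.90
$333,237.90 exceeds the $226,800 cap, so the fee is capped at $226,800.00.

$226,800.00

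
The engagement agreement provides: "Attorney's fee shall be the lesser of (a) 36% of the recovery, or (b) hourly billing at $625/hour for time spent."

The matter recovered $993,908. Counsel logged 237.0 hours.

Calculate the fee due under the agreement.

$148,125.00

(a) 36% of $993,908 = $357,806.88
(b) 237.0 × $625 = $148,125.00
The lesser is (b): $148,125.00.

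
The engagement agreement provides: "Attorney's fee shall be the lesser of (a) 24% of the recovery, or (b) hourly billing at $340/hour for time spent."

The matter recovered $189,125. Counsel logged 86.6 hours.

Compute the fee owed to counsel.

(a) 24% of $189,125 = $45,390.00
(b) 86.6 × $340 = $29,444.00
The lesser is (b): $29,444.00.

$29,444.00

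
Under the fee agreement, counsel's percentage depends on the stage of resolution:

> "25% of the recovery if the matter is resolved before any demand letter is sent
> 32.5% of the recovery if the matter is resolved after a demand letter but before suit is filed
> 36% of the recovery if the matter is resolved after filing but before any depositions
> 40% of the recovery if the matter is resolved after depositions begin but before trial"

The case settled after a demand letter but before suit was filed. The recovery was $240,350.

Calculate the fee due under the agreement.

$78,113.75

The matter settled after a demand letter but before suit was filed, so the 32.5% rate applies.
$240,350 × 32.5% = $78,113.75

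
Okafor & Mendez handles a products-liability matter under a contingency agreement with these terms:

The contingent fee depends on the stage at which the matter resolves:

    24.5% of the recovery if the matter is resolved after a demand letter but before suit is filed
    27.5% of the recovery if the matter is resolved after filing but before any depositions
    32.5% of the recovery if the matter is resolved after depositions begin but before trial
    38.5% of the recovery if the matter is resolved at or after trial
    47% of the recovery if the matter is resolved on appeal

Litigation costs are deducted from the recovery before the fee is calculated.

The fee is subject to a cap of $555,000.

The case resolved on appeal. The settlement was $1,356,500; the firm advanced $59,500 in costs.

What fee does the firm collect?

$555,000.00

Fee base (net of costs): $1,356,500 − $59,500 = $1,297,000
The matter resolved on appeal, so the 47% rate applies.
$1,297,000 × 47% = $609,590.00
$609,590.00 exceeds the $555,000 cap, so the fee is capped at $555,000.00.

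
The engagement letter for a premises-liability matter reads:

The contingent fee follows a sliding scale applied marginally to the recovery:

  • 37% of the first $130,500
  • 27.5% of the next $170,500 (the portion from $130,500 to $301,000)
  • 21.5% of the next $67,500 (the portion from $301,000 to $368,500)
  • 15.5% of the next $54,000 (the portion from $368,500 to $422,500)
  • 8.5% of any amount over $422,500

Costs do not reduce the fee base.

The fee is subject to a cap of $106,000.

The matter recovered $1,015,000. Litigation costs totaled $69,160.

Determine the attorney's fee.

Fee base is the gross recovery, $1,015,000; costs are reimbursed separately.
First $130,500 at 37% = $48,285.00
Next $170,500 at 27.5% = $46,887.50
Next $67,500 at 21.5% = $14,512.50
Next $54,000 at 15.5% = $8,370.00
Remaining $592,500 at 8.5% = $50,362.50
Fee: $48,285.00 + $46,887.50 + $14,512.50 + $8,370.00 + $50,362.50 = $168,417.50
$168,417.50 exceeds the $106,000 cap, so the fee is capped at $106,000.00.

$106,000.00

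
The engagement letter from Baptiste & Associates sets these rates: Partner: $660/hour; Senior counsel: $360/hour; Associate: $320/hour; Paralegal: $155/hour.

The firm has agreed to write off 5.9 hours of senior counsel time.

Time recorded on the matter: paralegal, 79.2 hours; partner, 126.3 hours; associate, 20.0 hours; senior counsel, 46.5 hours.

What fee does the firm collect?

$116,650.00

Partner: 126.3 × $660 = $83,358.00
Senior counsel: 46.5 × $360 = $16,740.00
Associate: 20.0 × $320 = $6,400.00
Paralegal: 79.2 × $155 = $12,276.00
Subtotal: $118,774.00
Write-off: 5.9 × $360 = $2,124.00
Total: $118,774.00 − $2,124.00 = $116,650.00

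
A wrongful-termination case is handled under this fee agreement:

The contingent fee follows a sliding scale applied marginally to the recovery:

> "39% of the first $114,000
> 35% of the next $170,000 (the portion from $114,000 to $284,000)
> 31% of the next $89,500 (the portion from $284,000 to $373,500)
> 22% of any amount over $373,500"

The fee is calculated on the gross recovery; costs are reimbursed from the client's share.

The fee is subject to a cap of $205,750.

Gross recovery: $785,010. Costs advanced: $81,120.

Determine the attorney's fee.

$205,750.00

Fee base is the gross recovery, $785,010; costs are reimbursed separately.
First $114,000 at 39% = $44,460.00
Next $170,000 at 35% = $59,500.00
Next $89,500 at 31% = $27,745.00
Remaining $411,510 at 22% = $90,532.20
Fee: $44,460.00 + $59,500.00 + $27,745.00 + $90,532.20 = $222,237.20
$222,237.20 exceeds the $205,750 cap, so the fee is capped at $205,750.00.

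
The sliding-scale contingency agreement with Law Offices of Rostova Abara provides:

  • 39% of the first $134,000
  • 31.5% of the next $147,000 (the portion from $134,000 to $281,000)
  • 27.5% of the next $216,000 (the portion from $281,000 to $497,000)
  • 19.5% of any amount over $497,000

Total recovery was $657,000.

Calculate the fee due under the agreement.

First $134,000 at 39% = $52,260.00
Next $147,000 at 31.5% = $46,305.00
Next $216,000 at 27.5% = $59,400.00
Remaining $160,000 at 19.5% = $31,200.00
Fee: $52,260.00 + $46,305.00 + $59,400.00 + $31,200.00 = $189,165.00

$189,165.00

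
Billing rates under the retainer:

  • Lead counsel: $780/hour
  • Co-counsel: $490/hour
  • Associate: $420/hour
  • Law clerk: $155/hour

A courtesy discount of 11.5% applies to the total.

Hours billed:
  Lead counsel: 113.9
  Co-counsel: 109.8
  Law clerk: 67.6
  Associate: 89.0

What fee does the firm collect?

Lead counsel: 113.9 × $780 = $88,842.00
Co-counsel: 109.8 × $490 = $53,802.00
Associate: 89.0 × $420 = $37,380.00
Law clerk: 67.6 × $155 = $10,478.00
Subtotal: $190,502.00
Less 11.5% discount: −$21,907.73
Total: $190,502.00 − $21,907.73 = $168,594.27

$168,594.27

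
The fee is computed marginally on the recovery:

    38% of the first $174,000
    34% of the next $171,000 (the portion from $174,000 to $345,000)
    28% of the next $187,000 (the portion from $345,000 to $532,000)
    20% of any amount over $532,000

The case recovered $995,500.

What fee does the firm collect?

$269,320.00

First $174,000 at 38% = $66,120.00
Next $171,000 at 34% = $58,140.00
Next $187,000 at 28% = $52,360.00
Remaining $463,500 at 20% = $92,700.00
Fee: $66,120.00 + $58,140.00 + $52,360.00 + $92,700.00 = $269,320.00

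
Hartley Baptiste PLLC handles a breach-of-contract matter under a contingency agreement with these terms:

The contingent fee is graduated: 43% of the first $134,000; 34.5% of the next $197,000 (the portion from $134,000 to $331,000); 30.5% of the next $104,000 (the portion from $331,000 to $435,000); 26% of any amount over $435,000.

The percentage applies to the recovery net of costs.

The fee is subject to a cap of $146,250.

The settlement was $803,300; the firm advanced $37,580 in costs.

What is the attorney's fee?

$146,250.00

Fee base (net of costs): $803,300 − $37,580 = $765,720
First $134,000 at 43% = $57,620.00
Next $197,000 at 34.5% = $67,965.00
Next $104,000 at 30.5% = $31,720.00
Remaining $330,720 at 26% = $85,987.20
Fee: $57,620.00 + $67,965.00 + $31,720.00 + $85,987.20 = $243,292.20
$243,292.20 exceeds the $146,250 cap, so the fee is capped at $146,250.00.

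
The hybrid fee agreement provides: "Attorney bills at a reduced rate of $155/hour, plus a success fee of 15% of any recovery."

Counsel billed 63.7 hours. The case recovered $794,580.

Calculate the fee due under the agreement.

$129,060.50

Hourly: 63.7 × $155 = $9,873.50
Success fee: 15% of $794,580 = $119,187.00
Total: $9,873.50 + $119,187.00 = $129,060.50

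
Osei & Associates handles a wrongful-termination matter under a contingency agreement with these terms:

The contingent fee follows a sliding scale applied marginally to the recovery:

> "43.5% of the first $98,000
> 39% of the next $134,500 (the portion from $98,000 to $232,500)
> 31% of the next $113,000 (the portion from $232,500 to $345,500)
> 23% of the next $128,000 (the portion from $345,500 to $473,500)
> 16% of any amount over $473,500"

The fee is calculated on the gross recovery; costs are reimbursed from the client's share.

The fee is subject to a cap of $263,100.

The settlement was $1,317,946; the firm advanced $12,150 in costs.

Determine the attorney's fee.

$263,100.00

Fee base is the gross recovery, $1,317,946; costs are reimbursed separately.
First $98,000 at 43.5% = $42,630.00
Next $134,500 at 39% = $52,455.00
Next $113,000 at 31% = $35,030.00
Next $128,000 at 23% = $29,440.00
Remaining $844,446 at 16% = $135,111.36
Fee: $42,630.00 + $52,455.00 + $35,030.00 + $29,440.00 + $135,111.36 = $294,666.36
$294,666.36 exceeds the $263,100 cap, so the fee is capped at $263,100.00.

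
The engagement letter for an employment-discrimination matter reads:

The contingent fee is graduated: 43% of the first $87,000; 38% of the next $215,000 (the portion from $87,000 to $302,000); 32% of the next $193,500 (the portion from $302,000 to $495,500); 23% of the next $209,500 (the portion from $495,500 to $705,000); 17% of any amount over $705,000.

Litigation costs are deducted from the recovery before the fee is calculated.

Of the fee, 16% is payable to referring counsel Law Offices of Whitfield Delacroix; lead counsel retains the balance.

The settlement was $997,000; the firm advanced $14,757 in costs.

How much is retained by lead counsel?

Fee base (net of costs): $997,000 − $14,757 = $982,243
First $87,000 at 43% = $37,410.00
Next $215,000 at 38% = $81,700.00
Next $193,500 at 32% = $61,920.00
Next $209,500 at 23% = $48,185.00
Remaining $277,243 at 17% = $47,131.31
Fee: $37,410.00 + $81,700.00 + $61,920.00 + $48,185.00 + $47,131.31 = $276,346.31
Referral share: 16% of $276,346.31 = $44,215.41; lead counsel retains $276,346.31 − $44,215.41 = $232,130.90.

$232,130.90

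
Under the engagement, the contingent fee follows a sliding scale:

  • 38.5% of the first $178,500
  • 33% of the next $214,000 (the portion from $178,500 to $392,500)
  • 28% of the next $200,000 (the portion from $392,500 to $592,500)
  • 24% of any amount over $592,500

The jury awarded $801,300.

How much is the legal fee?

$245,454.50

First $178,500 at 38.5% = $68,722.50
Next $214,000 at 33% = $70,620.00
Next $200,000 at 28% = $56,000.00
Remaining $208,800 at 24% = $50,112.00
Fee: $68,722.50 + $70,620.00 + $56,000.00 + $50,112.00 = $245,454.50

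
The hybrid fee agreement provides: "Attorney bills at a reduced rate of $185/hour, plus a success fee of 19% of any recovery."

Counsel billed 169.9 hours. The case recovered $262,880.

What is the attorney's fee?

$81,378.70

Hourly: 169.9 × $185 = $31,431.50
Success fee: 19% of $262,880 = $49,947.20
Total: $31,431.50 + $49,947.20 = $81,378.70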